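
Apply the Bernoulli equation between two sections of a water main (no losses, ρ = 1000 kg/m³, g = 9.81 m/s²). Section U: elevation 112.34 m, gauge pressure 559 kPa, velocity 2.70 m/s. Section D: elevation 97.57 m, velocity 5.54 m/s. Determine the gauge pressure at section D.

P₂ ≈ 692 kPa

Pressure head at U: ψ₁ = P₁/(ρg) = 559×1000 / (1000 × 9.81) = 56.98 m.
Velocity heads: v₁²/2g = 2.70²/19.62 = 0.372 m; v₂²/2g = 5.54²/19.62 = 1.564 m.
Total head H = z₁ + ψ₁ + v₁²/2g = 112.34 + 56.98 + 0.372 = 169.69 m.
ψ₂ = H − z₂ − v₂²/2g = 169.69 − 97.57 − 1.564 = 70.56 m.
P₂ = ρgψ₂ = 1000 × 9.81 × 70.56 ≈ 692 kPa.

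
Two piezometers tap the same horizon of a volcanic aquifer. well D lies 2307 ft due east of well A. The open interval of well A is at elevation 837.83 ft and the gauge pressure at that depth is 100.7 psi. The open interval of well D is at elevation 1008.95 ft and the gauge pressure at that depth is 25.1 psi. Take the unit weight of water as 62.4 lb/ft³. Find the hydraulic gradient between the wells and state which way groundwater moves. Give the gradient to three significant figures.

Pressure head at well A: ψ = 144·P/γ = 144 × 100.7 / 62.4 = 232.38 ft.
Total head at well A: h = z + ψ = 837.83 + 232.38 = 1070.21 ft.
Pressure head at well D: ψ = 144·P/γ = 144 × 25.1 / 62.4 = 57.92 ft.
Total head at well D: h = z + ψ = 1008.95 + 57.92 = 1066.87 ft.
Head difference: h(well A) − h(well D) = 1070.21 − 1066.87 = 3.34 ft.
Hydraulic gradient: i = |Δh| / L = 3.34 / 2307 = 0.00145.
Flow is from higher to lower head: from well A toward well D, i.e. toward the east.

i ≈ 0.00145; groundwater flows toward the east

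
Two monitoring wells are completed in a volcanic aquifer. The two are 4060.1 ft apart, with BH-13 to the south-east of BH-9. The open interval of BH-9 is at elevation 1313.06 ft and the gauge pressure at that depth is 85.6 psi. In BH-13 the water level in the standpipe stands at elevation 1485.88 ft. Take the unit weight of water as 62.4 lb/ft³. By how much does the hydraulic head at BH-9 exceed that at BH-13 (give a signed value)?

Pressure head at BH-9: ψ = 144·P/γ = 144 × 85.6 / 62.4 = 197.54 ft.
Total head at BH-9: h = z + ψ = 1313.06 + 197.54 = 1510.60 ft.
Total head at BH-13: h = 1485.88 ft (water level in the piezometer is the total head).
Head difference: h(BH-9) − h(BH-13) = 1510.60 − 1485.88 = 24.72 ft.

Δh ≈ 24.72 ft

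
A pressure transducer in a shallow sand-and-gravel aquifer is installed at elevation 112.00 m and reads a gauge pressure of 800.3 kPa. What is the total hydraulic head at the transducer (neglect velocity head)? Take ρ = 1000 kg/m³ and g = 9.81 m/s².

ψ = P/(ρg) = 800.3×1000 / (1000 × 9.81) = 81.58 m.
h = z + ψ = 112.00 + 81.58 = 193.58 m.

h ≈ 193.58 m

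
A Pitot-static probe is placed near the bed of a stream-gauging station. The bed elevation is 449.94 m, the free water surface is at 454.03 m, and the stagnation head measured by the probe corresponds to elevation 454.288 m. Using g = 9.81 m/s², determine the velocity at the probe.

Near the bed, under hydrostatic conditions, the piezometric head (z + ψ) equals the free-surface elevation, 454.03 m.
Velocity head = total − piezometric = 454.288 − 454.03 = 0.258 m.
v = √(2g·h_v) = √(2 × 9.81 × 0.258) = 2.25 m/s.

v ≈ 2.25 m/s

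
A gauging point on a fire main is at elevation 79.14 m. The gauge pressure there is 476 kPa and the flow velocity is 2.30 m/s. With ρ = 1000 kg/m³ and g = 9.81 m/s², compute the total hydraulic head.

Pressure head ψ = P/(ρg) = 476×1000 / (1000 × 9.81) = 48.52 m.
Velocity head = v²/(2g) = 2.30² / (2 × 9.81) = 0.270 m.
h = z + ψ + v²/(2g) = 79.14 + 48.52 + 0.270 = 127.93 m.

h ≈ 127.93 m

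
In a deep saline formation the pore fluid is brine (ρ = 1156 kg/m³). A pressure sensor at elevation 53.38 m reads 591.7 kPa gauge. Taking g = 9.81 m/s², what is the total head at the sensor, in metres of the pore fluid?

h ≈ 105.56 m

ψ = P/(ρg) = 591.7×1000 / (1156 × 9.81) = 52.18 m.
h = z + ψ = 53.38 + 52.18 = 105.56 m.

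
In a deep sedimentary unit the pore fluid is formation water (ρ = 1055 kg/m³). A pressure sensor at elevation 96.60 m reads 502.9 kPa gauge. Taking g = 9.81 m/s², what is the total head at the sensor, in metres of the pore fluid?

h ≈ 145.19 m

ψ = P/(ρg) = 502.9×1000 / (1055 × 9.81) = 48.59 m.
h = z + ψ = 96.60 + 48.59 = 145.19 m.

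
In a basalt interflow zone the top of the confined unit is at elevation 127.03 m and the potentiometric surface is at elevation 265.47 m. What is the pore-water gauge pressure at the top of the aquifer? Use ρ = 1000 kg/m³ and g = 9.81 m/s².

P ≈ 1360 kPa

Pressure head at the aquifer top: ψ = h − z = 265.47 − 127.03 = 138.44 m.
P = ρgψ = 1000 × 9.81 × 138.44 = 1358096 Pa ≈ 1360 kPa.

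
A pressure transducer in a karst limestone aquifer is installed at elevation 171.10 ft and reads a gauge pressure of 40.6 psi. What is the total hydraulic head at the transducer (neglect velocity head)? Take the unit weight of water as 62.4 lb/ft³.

h ≈ 264.79 ft

ψ = 144·P/γ = 144 × 40.6 / 62.4 = 93.69 ft.
h = z + ψ = 171.10 + 93.69 = 264.79 ft.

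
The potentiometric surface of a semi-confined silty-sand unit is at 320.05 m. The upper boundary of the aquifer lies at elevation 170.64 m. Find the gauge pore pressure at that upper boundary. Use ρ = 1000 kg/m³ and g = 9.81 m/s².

Pressure head at the aquifer top: ψ = h − z = 320.05 − 170.64 = 149.41 m.
P = ρgψ = 1000 × 9.81 × 149.41 = 1465712 Pa ≈ 1470 kPa.

P ≈ 1470 kPa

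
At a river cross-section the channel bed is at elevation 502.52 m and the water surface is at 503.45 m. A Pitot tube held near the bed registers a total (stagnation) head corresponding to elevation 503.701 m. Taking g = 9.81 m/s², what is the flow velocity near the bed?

v ≈ 2.22 m/s

Near the bed, under hydrostatic conditions, the piezometric head (z + ψ) equals the free-surface elevation, 503.45 m.
Velocity head = total − piezometric = 503.701 − 503.45 = 0.251 m.
v = √(2g·h_v) = √(2 × 9.81 × 0.251) = 2.22 m/s.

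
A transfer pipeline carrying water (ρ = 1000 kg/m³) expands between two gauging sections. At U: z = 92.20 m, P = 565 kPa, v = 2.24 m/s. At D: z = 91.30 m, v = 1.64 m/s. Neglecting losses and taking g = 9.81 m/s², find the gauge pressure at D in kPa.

Pressure head at U: ψ₁ = P₁/(ρg) = 565×1000 / (1000 × 9.81) = 57.59 m.
Velocity heads: v₁²/2g = 2.24²/19.62 = 0.256 m; v₂²/2g = 1.64²/19.62 = 0.137 m.
Total head H = z₁ + ψ₁ + v₁²/2g = 92.20 + 57.59 + 0.256 = 150.05 m.
ψ₂ = H − z₂ − v₂²/2g = 150.05 − 91.30 − 0.137 = 58.61 m.
P₂ = ρgψ₂ = 1000 × 9.81 × 58.61 ≈ 575 kPa.

P₂ ≈ 575 kPa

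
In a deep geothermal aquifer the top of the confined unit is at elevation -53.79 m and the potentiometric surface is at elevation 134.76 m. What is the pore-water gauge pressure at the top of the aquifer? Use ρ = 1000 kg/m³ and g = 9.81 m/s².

Pressure head at the aquifer top: ψ = h − z = 134.76 − (-53.79) = 188.55 m.
P = ρgψ = 1000 × 9.81 × 188.55 = 1849675 Pa ≈ 1850 kPa.

P ≈ 1850 kPa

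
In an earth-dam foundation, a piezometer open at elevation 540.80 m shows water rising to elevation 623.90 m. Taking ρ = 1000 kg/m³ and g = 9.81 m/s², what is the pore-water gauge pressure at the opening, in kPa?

Pressure head ψ = h − z = 623.90 − 540.80 = 83.10 m.
P = ρgψ = 1000 × 9.81 × 83.10 = 815211 Pa ≈ 815 kPa.

P ≈ 815 kPa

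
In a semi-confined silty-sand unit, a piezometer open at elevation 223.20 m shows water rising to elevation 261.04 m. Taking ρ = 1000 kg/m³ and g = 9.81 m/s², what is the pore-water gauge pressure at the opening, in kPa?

P ≈ 371 kPa

Pressure head ψ = h − z = 261.04 − 223.20 = 37.84 m.
P = ρgψ = 1000 × 9.81 × 37.84 = 371210 Pa ≈ 371 kPa.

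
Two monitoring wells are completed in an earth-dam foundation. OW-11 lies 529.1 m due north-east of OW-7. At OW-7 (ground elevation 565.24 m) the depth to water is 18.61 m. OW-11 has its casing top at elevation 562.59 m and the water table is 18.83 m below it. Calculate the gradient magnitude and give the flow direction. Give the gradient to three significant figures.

Total head at OW-7: h = 565.24 − 18.61 = 546.63 m.
Total head at OW-11: h = 562.59 − 18.83 = 543.76 m.
Head difference: h(OW-7) − h(OW-11) = 546.63 − 543.76 = 2.87 m.
Hydraulic gradient: i = |Δh| / L = 2.87 / 529.1 = 0.00542.
Flow is from higher to lower head: from OW-7 toward OW-11, i.e. toward the north-east.

i ≈ 0.00542; groundwater flows toward the north-east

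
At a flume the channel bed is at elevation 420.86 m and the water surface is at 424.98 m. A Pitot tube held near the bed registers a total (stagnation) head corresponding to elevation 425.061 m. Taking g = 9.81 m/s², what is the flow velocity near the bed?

Near the bed, under hydrostatic conditions, the piezometric head (z + ψ) equals the free-surface elevation, 424.98 m.
Velocity head = total − piezometric = 425.061 − 424.98 = 0.081 m.
v = √(2g·h_v) = √(2 × 9.81 × 0.081) = 1.26 m/s.

v ≈ 1.26 m/s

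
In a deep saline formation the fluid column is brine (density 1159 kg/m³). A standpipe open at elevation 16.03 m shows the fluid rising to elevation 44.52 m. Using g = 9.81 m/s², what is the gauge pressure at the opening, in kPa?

P ≈ 324 kPa

Pressure head ψ = h − z = 44.52 − 16.03 = 28.49 m.
P = ρgψ = 1159 × 9.81 × 28.49 = 323925 Pa ≈ 324 kPa.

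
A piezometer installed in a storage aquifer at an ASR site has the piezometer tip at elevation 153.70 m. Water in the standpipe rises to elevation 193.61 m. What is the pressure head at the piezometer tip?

ψ ≈ 39.91 m

Total head h = 193.61 m (the water-surface elevation in the piezometer).
Pressure head ψ = h − z = 193.61 − 153.70 = 39.91 m.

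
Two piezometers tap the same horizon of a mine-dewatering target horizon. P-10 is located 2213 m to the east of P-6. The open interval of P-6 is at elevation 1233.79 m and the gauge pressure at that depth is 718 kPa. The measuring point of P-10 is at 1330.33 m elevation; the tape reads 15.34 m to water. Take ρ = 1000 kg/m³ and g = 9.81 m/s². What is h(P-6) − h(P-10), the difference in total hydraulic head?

Δh ≈ -8.01 m

Pressure head at P-6: ψ = P/(ρg) = 718×1000 / (1000 × 9.81) = 73.19 m.
Total head at P-6: h = z + ψ = 1233.79 + 73.19 = 1306.98 m.
Total head at P-10: h = 1330.33 − 15.34 = 1314.99 m.
Head difference: h(P-6) − h(P-10) = 1306.98 − 1314.99 = -8.01 m.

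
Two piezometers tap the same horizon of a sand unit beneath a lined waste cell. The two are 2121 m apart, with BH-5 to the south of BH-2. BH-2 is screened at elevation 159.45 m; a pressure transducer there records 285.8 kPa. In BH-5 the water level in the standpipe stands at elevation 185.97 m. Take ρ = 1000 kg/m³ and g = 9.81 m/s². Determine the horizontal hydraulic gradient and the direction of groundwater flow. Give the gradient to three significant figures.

Pressure head at BH-2: ψ = P/(ρg) = 285.8×1000 / (1000 × 9.81) = 29.13 m.
Total head at BH-2: h = z + ψ = 159.45 + 29.13 = 188.58 m.
Total head at BH-5: h = 185.97 m (water level in the piezometer is the total head).
Head difference: h(BH-2) − h(BH-5) = 188.58 − 185.97 = 2.61 m.
Hydraulic gradient: i = |Δh| / L = 2.61 / 2121 = 0.00123.
Flow is from higher to lower head: from BH-2 toward BH-5, i.e. toward the south.

i ≈ 0.00123; groundwater flows toward the south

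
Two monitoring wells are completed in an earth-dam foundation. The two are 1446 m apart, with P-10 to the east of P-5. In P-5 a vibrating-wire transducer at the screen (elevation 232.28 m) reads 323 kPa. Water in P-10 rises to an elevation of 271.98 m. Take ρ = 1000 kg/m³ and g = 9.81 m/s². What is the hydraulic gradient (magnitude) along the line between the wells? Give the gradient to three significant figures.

Pressure head at P-5: ψ = P/(ρg) = 323×1000 / (1000 × 9.81) = 32.93 m.
Total head at P-5: h = z + ψ = 232.28 + 32.93 = 265.21 m.
Total head at P-10: h = 271.98 m (water level in the piezometer is the total head).
Head difference: h(P-5) − h(P-10) = 265.21 − 271.98 = -6.77 m.
Hydraulic gradient: i = |Δh| / L = 6.77 / 1446 = 0.00468.

i ≈ 0.00468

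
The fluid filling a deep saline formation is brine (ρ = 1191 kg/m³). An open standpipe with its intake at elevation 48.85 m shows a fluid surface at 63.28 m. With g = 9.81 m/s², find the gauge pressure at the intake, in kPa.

Pressure head ψ = h − z = 63.28 − 48.85 = 14.43 m.
P = ρgψ = 1191 × 9.81 × 14.43 = 168596 Pa ≈ 169 kPa.

P ≈ 169 kPa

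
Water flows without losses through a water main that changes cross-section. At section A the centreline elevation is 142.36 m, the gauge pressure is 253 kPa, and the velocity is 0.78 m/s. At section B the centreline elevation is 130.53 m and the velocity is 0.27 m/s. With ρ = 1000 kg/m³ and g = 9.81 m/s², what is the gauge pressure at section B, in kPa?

P₂ ≈ 369 kPa

Pressure head at A: ψ₁ = P₁/(ρg) = 253×1000 / (1000 × 9.81) = 25.79 m.
Velocity heads: v₁²/2g = 0.78²/19.62 = 0.031 m; v₂²/2g = 0.27²/19.62 = 0.004 m.
Total head H = z₁ + ψ₁ + v₁²/2g = 142.36 + 25.79 + 0.031 = 168.18 m.
ψ₂ = H − z₂ − v₂²/2g = 168.18 − 130.53 − 0.004 = 37.65 m.
P₂ = ρgψ₂ = 1000 × 9.81 × 37.65 ≈ 369 kPa.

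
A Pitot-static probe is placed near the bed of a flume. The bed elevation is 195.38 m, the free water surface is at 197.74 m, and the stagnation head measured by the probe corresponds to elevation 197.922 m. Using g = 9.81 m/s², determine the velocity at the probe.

Near the bed, under hydrostatic conditions, the piezometric head (z + ψ) equals the free-surface elevation, 197.74 m.
Velocity head = total − piezometric = 197.922 − 197.74 = 0.182 m.
v = √(2g·h_v) = √(2 × 9.81 × 0.182) = 1.89 m/s.

v ≈ 1.89 m/s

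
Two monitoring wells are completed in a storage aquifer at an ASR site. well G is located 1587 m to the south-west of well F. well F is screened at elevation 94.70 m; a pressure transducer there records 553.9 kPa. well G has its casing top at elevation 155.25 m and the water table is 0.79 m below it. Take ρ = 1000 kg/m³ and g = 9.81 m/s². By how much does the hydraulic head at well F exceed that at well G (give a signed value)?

Δh ≈ -3.30 m

Pressure head at well F: ψ = P/(ρg) = 553.9×1000 / (1000 × 9.81) = 56.46 m.
Total head at well F: h = z + ψ = 94.70 + 56.46 = 151.16 m.
Total head at well G: h = 155.25 − 0.79 = 154.46 m.
Head difference: h(well F) − h(well G) = 151.16 − 154.46 = -3.30 m.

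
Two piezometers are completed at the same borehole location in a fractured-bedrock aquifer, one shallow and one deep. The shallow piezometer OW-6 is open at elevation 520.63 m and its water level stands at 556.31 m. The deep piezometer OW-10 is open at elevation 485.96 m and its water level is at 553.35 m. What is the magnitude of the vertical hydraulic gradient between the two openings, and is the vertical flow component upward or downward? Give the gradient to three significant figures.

|i_v| ≈ 0.0854; vertical flow is downward

Total head at OW-6: h = 556.31 m (water level in the standpipe).
Total head at OW-10: h = 553.35 m.
Δh = h(OW-6) − h(OW-10) = 556.31 − 553.35 = 2.96 m.
Vertical separation Δz = 520.63 − 485.96 = 34.67 m.
|i_v| = |Δh| / Δz = 2.96 / 34.67 = 0.0854.
Head is higher in the shallow piezometer, so vertical flow is downward (recharge condition).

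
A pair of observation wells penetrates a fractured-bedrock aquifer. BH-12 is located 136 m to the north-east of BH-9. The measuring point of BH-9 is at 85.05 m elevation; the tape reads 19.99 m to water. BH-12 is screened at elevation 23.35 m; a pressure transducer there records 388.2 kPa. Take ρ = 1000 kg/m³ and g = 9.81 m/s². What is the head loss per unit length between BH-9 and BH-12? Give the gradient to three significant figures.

i ≈ 0.0157 m/m

Total head at BH-9: h = 85.05 − 19.99 = 65.06 m.
Pressure head at BH-12: ψ = P/(ρg) = 388.2×1000 / (1000 × 9.81) = 39.57 m.
Total head at BH-12: h = z + ψ = 23.35 + 39.57 = 62.92 m.
Head difference: h(BH-9) − h(BH-12) = 65.06 − 62.92 = 2.14 m.
Hydraulic gradient: i = |Δh| / L = 2.14 / 136 = 0.0157.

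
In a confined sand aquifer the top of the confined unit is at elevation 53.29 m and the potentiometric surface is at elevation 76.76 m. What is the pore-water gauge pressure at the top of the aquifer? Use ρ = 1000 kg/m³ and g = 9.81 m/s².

P ≈ 230 kPa

Pressure head at the aquifer top: ψ = h − z = 76.76 − 53.29 = 23.47 m.
P = ρgψ = 1000 × 9.81 × 23.47 = 230241 Pa ≈ 230 kPa.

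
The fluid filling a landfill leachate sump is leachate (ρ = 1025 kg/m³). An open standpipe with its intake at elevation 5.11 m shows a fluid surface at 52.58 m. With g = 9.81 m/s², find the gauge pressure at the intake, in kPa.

P ≈ 477 kPa

Pressure head ψ = h − z = 52.58 − 5.11 = 47.47 m.
P = ρgψ = 1025 × 9.81 × 47.47 = 477323 Pa ≈ 477 kPa.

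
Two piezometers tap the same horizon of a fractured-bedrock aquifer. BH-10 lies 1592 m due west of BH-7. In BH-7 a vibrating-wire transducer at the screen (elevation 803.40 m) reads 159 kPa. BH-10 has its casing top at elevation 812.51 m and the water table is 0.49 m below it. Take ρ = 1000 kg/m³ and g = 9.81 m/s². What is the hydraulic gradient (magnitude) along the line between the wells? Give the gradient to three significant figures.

i ≈ 0.00477

Pressure head at BH-7: ψ = P/(ρg) = 159×1000 / (1000 × 9.81) = 16.21 m.
Total head at BH-7: h = z + ψ = 803.40 + 16.21 = 819.61 m.
Total head at BH-10: h = 812.51 − 0.49 = 812.02 m.
Head difference: h(BH-7) − h(BH-10) = 819.61 − 812.02 = 7.59 m.
Hydraulic gradient: i = |Δh| / L = 7.59 / 1592 = 0.00477.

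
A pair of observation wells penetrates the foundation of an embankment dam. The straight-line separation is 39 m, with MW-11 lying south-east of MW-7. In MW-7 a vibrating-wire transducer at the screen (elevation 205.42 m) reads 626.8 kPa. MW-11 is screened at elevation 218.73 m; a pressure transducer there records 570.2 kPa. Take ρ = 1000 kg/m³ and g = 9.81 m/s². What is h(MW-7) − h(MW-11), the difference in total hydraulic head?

Pressure head at MW-7: ψ = P/(ρg) = 626.8×1000 / (1000 × 9.81) = 63.89 m.
Total head at MW-7: h = z + ψ = 205.42 + 63.89 = 269.31 m.
Pressure head at MW-11: ψ = P/(ρg) = 570.2×1000 / (1000 × 9.81) = 58.12 m.
Total head at MW-11: h = z + ψ = 218.73 + 58.12 = 276.85 m.
Head difference: h(MW-7) − h(MW-11) = 269.31 − 276.85 = -7.54 m.

Δh ≈ -7.54 m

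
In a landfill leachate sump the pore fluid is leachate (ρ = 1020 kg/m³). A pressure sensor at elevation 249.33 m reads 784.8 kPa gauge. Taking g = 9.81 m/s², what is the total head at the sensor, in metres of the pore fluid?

ψ = P/(ρg) = 784.8×1000 / (1020 × 9.81) = 78.43 m.
h = z + ψ = 249.33 + 78.43 = 327.76 m.

h ≈ 327.76 m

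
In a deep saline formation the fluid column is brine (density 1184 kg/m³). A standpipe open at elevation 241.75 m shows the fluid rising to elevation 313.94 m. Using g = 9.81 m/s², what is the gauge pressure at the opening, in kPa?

P ≈ 838 kPa

Pressure head ψ = h − z = 313.94 − 241.75 = 72.19 m.
P = ρgψ = 1184 × 9.81 × 72.19 = 838490 Pa ≈ 838 kPa.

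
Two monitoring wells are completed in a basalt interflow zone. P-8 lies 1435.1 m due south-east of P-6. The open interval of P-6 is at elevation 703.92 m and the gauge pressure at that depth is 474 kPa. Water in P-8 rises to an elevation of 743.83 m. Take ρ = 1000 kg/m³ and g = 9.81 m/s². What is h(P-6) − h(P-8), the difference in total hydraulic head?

Δh ≈ 8.41 m

Pressure head at P-6: ψ = P/(ρg) = 474×1000 / (1000 × 9.81) = 48.32 m.
Total head at P-6: h = z + ψ = 703.92 + 48.32 = 752.24 m.
Total head at P-8: h = 743.83 m (water level in the piezometer is the total head).
Head difference: h(P-6) − h(P-8) = 752.24 − 743.83 = 8.41 m.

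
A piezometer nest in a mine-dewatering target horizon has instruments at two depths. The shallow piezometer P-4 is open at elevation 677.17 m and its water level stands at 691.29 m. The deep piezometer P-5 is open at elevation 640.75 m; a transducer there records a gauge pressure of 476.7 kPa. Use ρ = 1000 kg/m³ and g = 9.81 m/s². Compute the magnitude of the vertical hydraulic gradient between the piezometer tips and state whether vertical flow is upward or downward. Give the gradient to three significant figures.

Total head at P-4: h = 691.29 m (water level in the standpipe).
Pressure head at P-5: ψ = P/(ρg) = 476.7×1000 / (1000 × 9.81) = 48.59 m.
Total head at P-5: h = z + ψ = 640.75 + 48.59 = 689.34 m.
Δh = h(P-4) − h(P-5) = 691.29 − 689.34 = 1.95 m.
Vertical separation Δz = 677.17 − 640.75 = 36.42 m.
|i_v| = |Δh| / Δz = 1.95 / 36.42 = 0.0535.
Head is higher in the shallow piezometer, so vertical flow is downward (recharge condition).

|i_v| ≈ 0.0535; vertical flow is downward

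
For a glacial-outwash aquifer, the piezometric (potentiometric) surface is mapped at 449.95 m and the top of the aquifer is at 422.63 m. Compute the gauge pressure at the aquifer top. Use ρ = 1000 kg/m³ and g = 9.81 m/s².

P ≈ 268 kPa

Pressure head at the aquifer top: ψ = h − z = 449.95 − 422.63 = 27.32 m.
P = ρgψ = 1000 × 9.81 × 27.32 = 268009 Pa ≈ 268 kPa.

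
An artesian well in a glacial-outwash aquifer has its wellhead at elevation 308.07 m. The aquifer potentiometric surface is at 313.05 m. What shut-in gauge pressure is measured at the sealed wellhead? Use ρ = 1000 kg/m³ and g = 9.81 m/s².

Head above the cap: Δh = 313.05 − 308.07 = 4.98 m.
P = ρgΔh = 1000 × 9.81 × 4.98 = 48854 Pa ≈ 48.9 kPa.

P ≈ 48.9 kPa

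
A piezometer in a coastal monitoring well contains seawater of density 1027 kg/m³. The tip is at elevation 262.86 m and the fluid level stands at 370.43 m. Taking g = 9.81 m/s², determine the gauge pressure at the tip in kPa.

P ≈ 1080 kPa

Pressure head ψ = h − z = 370.43 − 262.86 = 107.57 m.
P = ρgψ = 1027 × 9.81 × 107.57 = 1083754 Pa ≈ 1080 kPa.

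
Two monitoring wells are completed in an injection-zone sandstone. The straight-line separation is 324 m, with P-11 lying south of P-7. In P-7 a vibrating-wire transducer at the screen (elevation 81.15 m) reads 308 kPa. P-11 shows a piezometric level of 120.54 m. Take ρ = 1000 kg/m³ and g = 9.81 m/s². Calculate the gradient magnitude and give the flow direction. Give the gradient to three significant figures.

i ≈ 0.0247; groundwater flows toward the north

Pressure head at P-7: ψ = P/(ρg) = 308×1000 / (1000 × 9.81) = 31.40 m.
Total head at P-7: h = z + ψ = 81.15 + 31.40 = 112.55 m.
Total head at P-11: h = 120.54 m (water level in the piezometer is the total head).
Head difference: h(P-7) − h(P-11) = 112.55 − 120.54 = -7.99 m.
Hydraulic gradient: i = |Δh| / L = 7.99 / 324 = 0.0247.
Flow is from higher to lower head: from P-11 toward P-7, i.e. toward the north.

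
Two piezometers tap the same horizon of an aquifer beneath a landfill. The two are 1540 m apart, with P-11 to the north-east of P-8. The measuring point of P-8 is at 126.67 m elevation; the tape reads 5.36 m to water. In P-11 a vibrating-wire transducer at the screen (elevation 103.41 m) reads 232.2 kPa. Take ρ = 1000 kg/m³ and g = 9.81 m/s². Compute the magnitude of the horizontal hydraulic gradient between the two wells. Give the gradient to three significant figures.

i ≈ 0.00375

Total head at P-8: h = 126.67 − 5.36 = 121.31 m.
Pressure head at P-11: ψ = P/(ρg) = 232.2×1000 / (1000 × 9.81) = 23.67 m.
Total head at P-11: h = z + ψ = 103.41 + 23.67 = 127.08 m.
Head difference: h(P-8) − h(P-11) = 121.31 − 127.08 = -5.77 m.
Hydraulic gradient: i = |Δh| / L = 5.77 / 1540 = 0.00375.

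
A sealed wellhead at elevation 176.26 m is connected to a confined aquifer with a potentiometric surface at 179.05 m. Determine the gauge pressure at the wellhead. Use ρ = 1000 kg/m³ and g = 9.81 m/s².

Head above the cap: Δh = 179.05 − 176.26 = 2.79 m.
P = ρgΔh = 1000 × 9.81 × 2.79 = 27370 Pa ≈ 27.4 kPa.

P ≈ 27.4 kPa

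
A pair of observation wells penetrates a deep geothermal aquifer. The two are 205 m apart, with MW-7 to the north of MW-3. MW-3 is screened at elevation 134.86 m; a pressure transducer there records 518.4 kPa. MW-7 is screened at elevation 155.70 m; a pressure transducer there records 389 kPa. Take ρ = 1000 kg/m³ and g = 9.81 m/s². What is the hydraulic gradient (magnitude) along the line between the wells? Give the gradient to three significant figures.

Pressure head at MW-3: ψ = P/(ρg) = 518.4×1000 / (1000 × 9.81) = 52.84 m.
Total head at MW-3: h = z + ψ = 134.86 + 52.84 = 187.70 m.
Pressure head at MW-7: ψ = P/(ρg) = 389×1000 / (1000 × 9.81) = 39.65 m.
Total head at MW-7: h = z + ψ = 155.70 + 39.65 = 195.35 m.
Head difference: h(MW-3) − h(MW-7) = 187.70 − 195.35 = -7.65 m.
Hydraulic gradient: i = |Δh| / L = 7.65 / 205 = 0.0373.

i ≈ 0.0373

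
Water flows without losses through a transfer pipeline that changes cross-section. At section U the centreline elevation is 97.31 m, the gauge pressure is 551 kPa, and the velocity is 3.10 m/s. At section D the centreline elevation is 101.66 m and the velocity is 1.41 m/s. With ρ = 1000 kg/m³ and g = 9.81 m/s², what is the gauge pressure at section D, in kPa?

Pressure head at U: ψ₁ = P₁/(ρg) = 551×1000 / (1000 × 9.81) = 56.17 m.
Velocity heads: v₁²/2g = 3.10²/19.62 = 0.490 m; v₂²/2g = 1.41²/19.62 = 0.101 m.
Total head H = z₁ + ψ₁ + v₁²/2g = 97.31 + 56.17 + 0.490 = 153.97 m.
ψ₂ = H − z₂ − v₂²/2g = 153.97 − 101.66 − 0.101 = 52.21 m.
P₂ = ρgψ₂ = 1000 × 9.81 × 52.21 ≈ 512 kPa.

P₂ ≈ 512 kPa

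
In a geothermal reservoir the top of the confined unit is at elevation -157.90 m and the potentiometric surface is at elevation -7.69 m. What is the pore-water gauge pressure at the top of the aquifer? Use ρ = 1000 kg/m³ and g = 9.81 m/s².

P ≈ 1470 kPa

Pressure head at the aquifer top: ψ = h − z = -7.69 − (-157.90) = 150.21 m.
P = ρgψ = 1000 × 9.81 × 150.21 = 1473560 Pa ≈ 1470 kPa.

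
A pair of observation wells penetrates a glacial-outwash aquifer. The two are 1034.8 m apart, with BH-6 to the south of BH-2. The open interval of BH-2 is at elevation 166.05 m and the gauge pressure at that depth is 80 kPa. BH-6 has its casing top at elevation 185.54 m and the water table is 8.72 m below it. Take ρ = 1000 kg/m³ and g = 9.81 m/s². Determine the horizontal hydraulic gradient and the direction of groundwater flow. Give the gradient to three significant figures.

i ≈ 0.00253; groundwater flows toward the north

Pressure head at BH-2: ψ = P/(ρg) = 80×1000 / (1000 × 9.81) = 8.15 m.
Total head at BH-2: h = z + ψ = 166.05 + 8.15 = 174.20 m.
Total head at BH-6: h = 185.54 − 8.72 = 176.82 m.
Head difference: h(BH-2) − h(BH-6) = 174.20 − 176.82 = -2.62 m.
Hydraulic gradient: i = |Δh| / L = 2.62 / 1034.8 = 0.00253.
Flow is from higher to lower head: from BH-6 toward BH-2, i.e. toward the north.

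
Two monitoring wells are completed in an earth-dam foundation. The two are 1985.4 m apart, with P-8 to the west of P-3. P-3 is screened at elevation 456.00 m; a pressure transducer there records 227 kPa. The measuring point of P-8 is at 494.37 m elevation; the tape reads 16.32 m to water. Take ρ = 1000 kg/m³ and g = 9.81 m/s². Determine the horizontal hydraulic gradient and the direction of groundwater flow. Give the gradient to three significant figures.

Pressure head at P-3: ψ = P/(ρg) = 227×1000 / (1000 × 9.81) = 23.14 m.
Total head at P-3: h = z + ψ = 456.00 + 23.14 = 479.14 m.
Total head at P-8: h = 494.37 − 16.32 = 478.05 m.
Head difference: h(P-3) − h(P-8) = 479.14 − 478.05 = 1.09 m.
Hydraulic gradient: i = |Δh| / L = 1.09 / 1985.4 = 0.000549.
Flow is from higher to lower head: from P-3 toward P-8, i.e. toward the west.

i ≈ 0.000549; groundwater flows toward the west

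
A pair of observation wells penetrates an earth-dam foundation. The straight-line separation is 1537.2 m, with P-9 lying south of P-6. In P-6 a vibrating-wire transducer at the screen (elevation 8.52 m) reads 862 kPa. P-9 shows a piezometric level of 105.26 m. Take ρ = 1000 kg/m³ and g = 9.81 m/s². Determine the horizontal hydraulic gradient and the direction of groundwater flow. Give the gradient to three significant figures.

Pressure head at P-6: ψ = P/(ρg) = 862×1000 / (1000 × 9.81) = 87.87 m.
Total head at P-6: h = z + ψ = 8.52 + 87.87 = 96.39 m.
Total head at P-9: h = 105.26 m (water level in the piezometer is the total head).
Head difference: h(P-6) − h(P-9) = 96.39 − 105.26 = -8.87 m.
Hydraulic gradient: i = |Δh| / L = 8.87 / 1537.2 = 0.00577.
Flow is from higher to lower head: from P-9 toward P-6, i.e. toward the north.

i ≈ 0.00577; groundwater flows toward the north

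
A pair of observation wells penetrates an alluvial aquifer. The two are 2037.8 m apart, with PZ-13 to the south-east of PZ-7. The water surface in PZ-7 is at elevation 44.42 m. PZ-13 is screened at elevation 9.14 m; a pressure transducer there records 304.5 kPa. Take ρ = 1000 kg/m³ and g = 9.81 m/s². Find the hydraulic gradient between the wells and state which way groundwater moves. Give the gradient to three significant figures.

i ≈ 0.00208; groundwater flows toward the south-east

Total head at PZ-7: h = 44.42 m (water level in the piezometer is the total head).
Pressure head at PZ-13: ψ = P/(ρg) = 304.5×1000 / (1000 × 9.81) = 31.04 m.
Total head at PZ-13: h = z + ψ = 9.14 + 31.04 = 40.18 m.
Head difference: h(PZ-7) − h(PZ-13) = 44.42 − 40.18 = 4.24 m.
Hydraulic gradient: i = |Δh| / L = 4.24 / 2037.8 = 0.00208.
Flow is from higher to lower head: from PZ-7 toward PZ-13, i.e. toward the south-east.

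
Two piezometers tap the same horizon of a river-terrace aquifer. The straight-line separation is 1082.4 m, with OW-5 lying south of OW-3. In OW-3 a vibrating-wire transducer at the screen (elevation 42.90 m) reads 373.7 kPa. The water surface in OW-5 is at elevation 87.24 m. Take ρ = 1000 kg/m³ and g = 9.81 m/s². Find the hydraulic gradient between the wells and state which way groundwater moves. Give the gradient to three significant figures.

Pressure head at OW-3: ψ = P/(ρg) = 373.7×1000 / (1000 × 9.81) = 38.09 m.
Total head at OW-3: h = z + ψ = 42.90 + 38.09 = 80.99 m.
Total head at OW-5: h = 87.24 m (water level in the piezometer is the total head).
Head difference: h(OW-3) − h(OW-5) = 80.99 − 87.24 = -6.25 m.
Hydraulic gradient: i = |Δh| / L = 6.25 / 1082.4 = 0.00577.
Flow is from higher to lower head: from OW-5 toward OW-3, i.e. toward the north.

i ≈ 0.00577; groundwater flows toward the north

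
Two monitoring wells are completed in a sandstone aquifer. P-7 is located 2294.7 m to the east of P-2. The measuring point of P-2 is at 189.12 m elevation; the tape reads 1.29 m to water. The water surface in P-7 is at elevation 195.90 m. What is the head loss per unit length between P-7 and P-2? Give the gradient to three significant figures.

Total head at P-2: h = 189.12 − 1.29 = 187.83 m.
Total head at P-7: h = 195.90 m (water level in the piezometer is the total head).
Head difference: h(P-2) − h(P-7) = 187.83 − 195.90 = -8.07 m.
Hydraulic gradient: i = |Δh| / L = 8.07 / 2294.7 = 0.00352.

i ≈ 0.00352 m/m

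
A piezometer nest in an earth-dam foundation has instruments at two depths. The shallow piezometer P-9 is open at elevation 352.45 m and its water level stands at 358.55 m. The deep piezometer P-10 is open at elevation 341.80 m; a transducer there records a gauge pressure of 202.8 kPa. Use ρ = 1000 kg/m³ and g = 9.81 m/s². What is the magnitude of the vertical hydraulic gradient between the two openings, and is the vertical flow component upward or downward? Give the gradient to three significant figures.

Total head at P-9: h = 358.55 m (water level in the standpipe).
Pressure head at P-10: ψ = P/(ρg) = 202.8×1000 / (1000 × 9.81) = 20.67 m.
Total head at P-10: h = z + ψ = 341.80 + 20.67 = 362.47 m.
Δh = h(P-9) − h(P-10) = 358.55 − 362.47 = -3.92 m.
Vertical separation Δz = 352.45 − 341.80 = 10.65 m.
|i_v| = |Δh| / Δz = 3.92 / 10.65 = 0.368.
Head is higher in the deep piezometer, so vertical flow is upward (discharge condition).

|i_v| ≈ 0.368; vertical flow is upward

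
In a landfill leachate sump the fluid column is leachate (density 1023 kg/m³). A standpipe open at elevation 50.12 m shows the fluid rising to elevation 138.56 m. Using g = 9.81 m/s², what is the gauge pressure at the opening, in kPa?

Pressure head ψ = h − z = 138.56 − 50.12 = 88.44 m.
P = ρgψ = 1023 × 9.81 × 88.44 = 887551 Pa ≈ 888 kPa.

P ≈ 888 kPa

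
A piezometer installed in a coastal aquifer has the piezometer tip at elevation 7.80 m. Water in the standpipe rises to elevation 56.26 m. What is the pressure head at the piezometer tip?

ψ ≈ 48.46 m

Total head h = 56.26 m (the water-surface elevation in the piezometer).
Pressure head ψ = h − z = 56.26 − 7.80 = 48.46 m.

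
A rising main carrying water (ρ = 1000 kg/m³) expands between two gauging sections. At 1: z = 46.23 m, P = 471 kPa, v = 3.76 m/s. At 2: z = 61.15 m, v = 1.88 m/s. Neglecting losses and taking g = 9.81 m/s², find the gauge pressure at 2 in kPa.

Pressure head at 1: ψ₁ = P₁/(ρg) = 471×1000 / (1000 × 9.81) = 48.01 m.
Velocity heads: v₁²/2g = 3.76²/19.62 = 0.721 m; v₂²/2g = 1.88²/19.62 = 0.180 m.
Total head H = z₁ + ψ₁ + v₁²/2g = 46.23 + 48.01 + 0.721 = 94.96 m.
ψ₂ = H − z₂ − v₂²/2g = 94.96 − 61.15 − 0.180 = 33.63 m.
P₂ = ρgψ₂ = 1000 × 9.81 × 33.63 ≈ 330 kPa.

P₂ ≈ 330 kPa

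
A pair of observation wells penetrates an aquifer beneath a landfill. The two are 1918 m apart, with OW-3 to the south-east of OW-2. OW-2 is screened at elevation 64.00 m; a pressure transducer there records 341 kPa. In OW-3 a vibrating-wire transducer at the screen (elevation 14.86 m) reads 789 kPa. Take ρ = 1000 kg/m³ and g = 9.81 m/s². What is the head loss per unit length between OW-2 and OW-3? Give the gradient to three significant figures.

i ≈ 0.00181 m/m

Pressure head at OW-2: ψ = P/(ρg) = 341×1000 / (1000 × 9.81) = 34.76 m.
Total head at OW-2: h = z + ψ = 64.00 + 34.76 = 98.76 m.
Pressure head at OW-3: ψ = P/(ρg) = 789×1000 / (1000 × 9.81) = 80.43 m.
Total head at OW-3: h = z + ψ = 14.86 + 80.43 = 95.29 m.
Head difference: h(OW-2) − h(OW-3) = 98.76 − 95.29 = 3.47 m.
Hydraulic gradient: i = |Δh| / L = 3.47 / 1918 = 0.00181.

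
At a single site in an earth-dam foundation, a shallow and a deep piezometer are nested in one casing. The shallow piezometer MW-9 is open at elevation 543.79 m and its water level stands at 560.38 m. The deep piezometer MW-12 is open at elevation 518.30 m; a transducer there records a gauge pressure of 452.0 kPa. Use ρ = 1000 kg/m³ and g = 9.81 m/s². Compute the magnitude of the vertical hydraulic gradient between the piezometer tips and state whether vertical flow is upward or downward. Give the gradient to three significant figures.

|i_v| ≈ 0.157; vertical flow is upward

Total head at MW-9: h = 560.38 m (water level in the standpipe).
Pressure head at MW-12: ψ = P/(ρg) = 452.0×1000 / (1000 × 9.81) = 46.08 m.
Total head at MW-12: h = z + ψ = 518.30 + 46.08 = 564.38 m.
Δh = h(MW-9) − h(MW-12) = 560.38 − 564.38 = -4.00 m.
Vertical separation Δz = 543.79 − 518.30 = 25.49 m.
|i_v| = |Δh| / Δz = 4.00 / 25.49 = 0.157.
Head is higher in the deep piezometer, so vertical flow is upward (discharge condition).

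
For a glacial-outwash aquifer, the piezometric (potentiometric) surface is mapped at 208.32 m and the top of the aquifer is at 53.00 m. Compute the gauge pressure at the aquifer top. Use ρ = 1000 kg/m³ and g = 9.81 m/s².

Pressure head at the aquifer top: ψ = h − z = 208.32 − 53.00 = 155.32 m.
P = ρgψ = 1000 × 9.81 × 155.32 = 1523689 Pa ≈ 1520 kPa.

P ≈ 1520 kPa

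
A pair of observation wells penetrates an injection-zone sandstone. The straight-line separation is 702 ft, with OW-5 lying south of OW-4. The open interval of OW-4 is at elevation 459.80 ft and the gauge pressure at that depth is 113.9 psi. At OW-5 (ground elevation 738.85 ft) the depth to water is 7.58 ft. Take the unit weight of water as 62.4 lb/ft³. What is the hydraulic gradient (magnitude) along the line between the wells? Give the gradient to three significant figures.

Pressure head at OW-4: ψ = 144·P/γ = 144 × 113.9 / 62.4 = 262.85 ft.
Total head at OW-4: h = z + ψ = 459.80 + 262.85 = 722.65 ft.
Total head at OW-5: h = 738.85 − 7.58 = 731.27 ft.
Head difference: h(OW-4) − h(OW-5) = 722.65 − 731.27 = -8.62 ft.
Hydraulic gradient: i = |Δh| / L = 8.62 / 702 = 0.0123.

i ≈ 0.0123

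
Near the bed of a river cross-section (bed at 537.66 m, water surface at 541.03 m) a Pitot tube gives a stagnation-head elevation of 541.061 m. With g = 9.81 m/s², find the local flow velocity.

v ≈ 0.780 m/s

Near the bed, under hydrostatic conditions, the piezometric head (z + ψ) equals the free-surface elevation, 541.03 m.
Velocity head = total − piezometric = 541.061 − 541.03 = 0.031 m.
v = √(2g·h_v) = √(2 × 9.81 × 0.031) = 0.780 m/s.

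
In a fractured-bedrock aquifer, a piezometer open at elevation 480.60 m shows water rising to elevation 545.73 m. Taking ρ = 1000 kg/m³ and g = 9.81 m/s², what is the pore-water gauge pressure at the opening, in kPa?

Pressure head ψ = h − z = 545.73 − 480.60 = 65.13 m.
P = ρgψ = 1000 × 9.81 × 65.13 = 638925 Pa ≈ 639 kPa.

P ≈ 639 kPa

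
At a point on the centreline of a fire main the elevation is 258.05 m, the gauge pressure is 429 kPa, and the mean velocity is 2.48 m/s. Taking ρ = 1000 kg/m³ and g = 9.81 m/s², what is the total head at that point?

Pressure head ψ = P/(ρg) = 429×1000 / (1000 × 9.81) = 43.73 m.
Velocity head = v²/(2g) = 2.48² / (2 × 9.81) = 0.313 m.
h = z + ψ + v²/(2g) = 258.05 + 43.73 + 0.313 = 302.09 m.

h ≈ 302.09 m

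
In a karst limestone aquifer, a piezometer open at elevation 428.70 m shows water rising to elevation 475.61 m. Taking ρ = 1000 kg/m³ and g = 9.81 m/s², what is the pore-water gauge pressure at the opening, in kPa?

P ≈ 460 kPa

Pressure head ψ = h − z = 475.61 − 428.70 = 46.91 m.
P = ρgψ = 1000 × 9.81 × 46.91 = 460187 Pa ≈ 460 kPa.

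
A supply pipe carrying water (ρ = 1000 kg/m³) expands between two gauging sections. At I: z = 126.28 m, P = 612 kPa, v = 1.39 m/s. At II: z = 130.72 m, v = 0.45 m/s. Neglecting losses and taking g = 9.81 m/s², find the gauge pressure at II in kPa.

Pressure head at I: ψ₁ = P₁/(ρg) = 612×1000 / (1000 × 9.81) = 62.39 m.
Velocity heads: v₁²/2g = 1.39²/19.62 = 0.098 m; v₂²/2g = 0.45²/19.62 = 0.010 m.
Total head H = z₁ + ψ₁ + v₁²/2g = 126.28 + 62.39 + 0.098 = 188.77 m.
ψ₂ = H − z₂ − v₂²/2g = 188.77 − 130.72 − 0.010 = 58.04 m.
P₂ = ρgψ₂ = 1000 × 9.81 × 58.04 ≈ 569 kPa.

P₂ ≈ 569 kPa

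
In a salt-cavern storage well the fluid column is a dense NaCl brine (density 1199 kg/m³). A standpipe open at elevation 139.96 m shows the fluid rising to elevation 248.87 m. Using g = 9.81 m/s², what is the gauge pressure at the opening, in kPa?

Pressure head ψ = h − z = 248.87 − 139.96 = 108.91 m.
P = ρgψ = 1199 × 9.81 × 108.91 = 1281020 Pa ≈ 1280 kPa.

P ≈ 1280 kPa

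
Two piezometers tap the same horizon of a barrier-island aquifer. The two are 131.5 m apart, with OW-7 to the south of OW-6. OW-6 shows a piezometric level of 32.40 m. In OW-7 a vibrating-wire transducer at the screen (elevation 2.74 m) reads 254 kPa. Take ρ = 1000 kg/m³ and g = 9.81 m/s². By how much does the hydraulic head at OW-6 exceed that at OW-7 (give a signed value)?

Δh ≈ 3.77 m

Total head at OW-6: h = 32.40 m (water level in the piezometer is the total head).
Pressure head at OW-7: ψ = P/(ρg) = 254×1000 / (1000 × 9.81) = 25.89 m.
Total head at OW-7: h = z + ψ = 2.74 + 25.89 = 28.63 m.
Head difference: h(OW-6) − h(OW-7) = 32.40 − 28.63 = 3.77 m.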